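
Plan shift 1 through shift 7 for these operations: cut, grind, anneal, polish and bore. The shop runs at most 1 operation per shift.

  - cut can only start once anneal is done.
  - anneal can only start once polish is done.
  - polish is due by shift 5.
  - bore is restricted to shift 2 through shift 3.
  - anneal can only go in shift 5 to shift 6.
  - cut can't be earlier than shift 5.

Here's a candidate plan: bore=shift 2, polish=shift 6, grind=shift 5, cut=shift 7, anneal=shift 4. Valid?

anneal can only start once polish is done — violated.
bore is restricted to shift 2 through shift 3 — holds.
cut can only start once anneal is done — holds.
cut can't be earlier than shift 5 — holds.
polish is due by shift 5 — violated.
The shop runs at most 1 operation per shift — holds.
anneal can only go in shift 5 to shift 6 — violated.

No — it violates: anneal can only start once polish is done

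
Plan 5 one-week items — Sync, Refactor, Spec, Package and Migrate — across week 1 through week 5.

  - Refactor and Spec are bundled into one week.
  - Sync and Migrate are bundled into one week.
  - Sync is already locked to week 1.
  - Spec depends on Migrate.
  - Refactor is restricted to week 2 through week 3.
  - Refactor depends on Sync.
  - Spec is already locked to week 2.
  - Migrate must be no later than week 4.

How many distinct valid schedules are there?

Splitting on Package: it can be week 1 (1), week 2 (1), week 3 (1), week 4 (1), week 5 (1). Listing each branch's schedules as (Sync, Refactor, Spec, Migrate) by week number:
Package=week 1: (1,2,2,1) — 1.
Package=week 2: (1,2,2,1) — 1.
Package=week 3: (1,2,2,1) — 1.
Package=week 4: (1,2,2,1) — 1.
Package=week 5: (1,2,2,1) — 1.
Summing: 1 + 1 + 1 + 1 + 1 = 5.

5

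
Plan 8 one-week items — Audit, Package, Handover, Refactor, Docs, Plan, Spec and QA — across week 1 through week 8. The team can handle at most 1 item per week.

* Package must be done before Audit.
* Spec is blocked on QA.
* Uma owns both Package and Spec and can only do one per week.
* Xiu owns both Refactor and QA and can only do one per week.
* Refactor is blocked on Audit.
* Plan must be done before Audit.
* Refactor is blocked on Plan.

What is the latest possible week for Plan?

week 6

Downstream work caps Plan at week 6.
Plan at week 6 is achievable: Plan=week 6; Spec=week 3; Audit=week 7; Refactor=week 8; Package=week 1; QA=week 2; Handover=week 4; Docs=week 5.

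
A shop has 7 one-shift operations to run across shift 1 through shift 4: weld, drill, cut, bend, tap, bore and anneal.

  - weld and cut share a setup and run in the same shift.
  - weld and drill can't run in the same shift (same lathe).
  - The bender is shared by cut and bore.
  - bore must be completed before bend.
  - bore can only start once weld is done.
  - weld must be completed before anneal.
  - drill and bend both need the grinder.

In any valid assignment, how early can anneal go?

Precedence pushes anneal to at least shift 2.
anneal at shift 2 is achievable: bore in shift 2; bend in shift 3; tap in shift 1; anneal in shift 2; drill in shift 2; weld in shift 1; cut in shift 1.

shift 2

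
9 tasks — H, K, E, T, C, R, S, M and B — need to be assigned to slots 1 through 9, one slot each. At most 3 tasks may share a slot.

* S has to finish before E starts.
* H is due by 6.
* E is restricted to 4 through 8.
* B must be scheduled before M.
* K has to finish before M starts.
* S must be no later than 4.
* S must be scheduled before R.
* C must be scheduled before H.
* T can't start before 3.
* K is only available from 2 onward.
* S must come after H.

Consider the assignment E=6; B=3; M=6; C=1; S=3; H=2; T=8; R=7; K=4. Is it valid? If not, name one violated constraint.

Valid

S must come after H — holds.
T can't start before 3 — holds.
C must be scheduled before H — holds.
K is only available from 2 onward — holds.
K has to finish before M starts — holds.
H is due by 6 — holds.
E is restricted to 4 through 8 — holds.
S has to finish before E starts — holds.
S must be no later than 4 — holds.
S must be scheduled before R — holds.
B must be scheduled before M — holds.
At most 3 tasks may share a slot — holds.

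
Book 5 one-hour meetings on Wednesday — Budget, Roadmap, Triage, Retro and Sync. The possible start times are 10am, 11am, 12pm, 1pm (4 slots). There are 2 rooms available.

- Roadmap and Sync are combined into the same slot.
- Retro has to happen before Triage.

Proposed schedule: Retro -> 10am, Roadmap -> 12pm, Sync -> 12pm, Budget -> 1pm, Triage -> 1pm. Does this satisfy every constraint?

Retro has to happen before Triage — holds.
Roadmap and Sync are combined into the same slot — holds.
There are 2 rooms available — holds.

Valid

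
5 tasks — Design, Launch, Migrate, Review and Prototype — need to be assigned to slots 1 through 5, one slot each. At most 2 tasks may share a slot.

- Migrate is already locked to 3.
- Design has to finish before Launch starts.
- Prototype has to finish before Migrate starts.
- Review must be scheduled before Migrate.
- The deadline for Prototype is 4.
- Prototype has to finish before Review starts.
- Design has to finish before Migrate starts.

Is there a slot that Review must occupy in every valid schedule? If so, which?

Precedence pushes Review to at least 2; downstream work caps Review at 2.
So Review is pinned to 2.

2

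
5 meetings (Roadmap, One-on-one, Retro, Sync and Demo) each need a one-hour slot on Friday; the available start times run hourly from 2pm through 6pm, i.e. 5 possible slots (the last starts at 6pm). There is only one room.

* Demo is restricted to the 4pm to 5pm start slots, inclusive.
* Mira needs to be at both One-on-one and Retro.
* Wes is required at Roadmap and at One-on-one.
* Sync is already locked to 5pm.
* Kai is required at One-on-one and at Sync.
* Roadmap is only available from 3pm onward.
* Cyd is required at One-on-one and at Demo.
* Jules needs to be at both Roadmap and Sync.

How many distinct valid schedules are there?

Enumerating: Retro=6pm, Roadmap=3pm, Demo=4pm, One-on-one=2pm, Sync=5pm | Retro -> 2pm; Roadmap -> 3pm; Demo -> 4pm; One-on-one -> 6pm; Sync -> 5pm | Roadmap=6pm, One-on-one=2pm, Demo=4pm, Retro=3pm, Sync=5pm | Retro=2pm, Roadmap=6pm, Demo=4pm, One-on-one=3pm, Sync=5pm.

4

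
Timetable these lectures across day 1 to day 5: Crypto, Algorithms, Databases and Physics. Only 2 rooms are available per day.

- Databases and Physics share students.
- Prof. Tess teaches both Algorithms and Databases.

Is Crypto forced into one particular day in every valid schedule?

Crypto can be day 1 (e.g. Databases -> day 2, Crypto -> day 1, Physics -> day 3, Algorithms -> day 1) or day 2 (e.g. Databases=day 2; Physics=day 1; Algorithms=day 1; Crypto=day 2).

No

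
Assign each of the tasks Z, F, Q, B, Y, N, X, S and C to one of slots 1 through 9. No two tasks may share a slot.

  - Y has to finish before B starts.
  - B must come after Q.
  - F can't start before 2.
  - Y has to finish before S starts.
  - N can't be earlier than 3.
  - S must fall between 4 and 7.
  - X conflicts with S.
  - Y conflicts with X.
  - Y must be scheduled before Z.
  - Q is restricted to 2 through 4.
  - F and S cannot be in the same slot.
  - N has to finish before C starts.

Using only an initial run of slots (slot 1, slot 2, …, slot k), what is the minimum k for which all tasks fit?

9 slots

The precedence chain requires at least 2 distinct slots.
With at most 1 per slot and 9 tasks, at least 9 slots are needed.
S can't be placed before 4, so the schedule must run through at least slot 4.
9 works (last occupied slot: 9): for example Z=7; N=3; C=8; F=5; S=4; B=6; Y=1; X=9; Q=2.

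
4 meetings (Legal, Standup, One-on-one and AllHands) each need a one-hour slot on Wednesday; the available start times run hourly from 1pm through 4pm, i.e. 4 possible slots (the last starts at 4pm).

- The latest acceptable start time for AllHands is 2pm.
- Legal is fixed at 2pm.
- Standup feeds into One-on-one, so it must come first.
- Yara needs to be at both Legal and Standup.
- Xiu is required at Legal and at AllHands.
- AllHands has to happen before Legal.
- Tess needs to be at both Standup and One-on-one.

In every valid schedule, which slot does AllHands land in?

1pm

AllHands's window is 1pm–2pm.
Legal is fixed at 2pm, and AllHands can't share a slot with Legal.
So AllHands must be 1pm.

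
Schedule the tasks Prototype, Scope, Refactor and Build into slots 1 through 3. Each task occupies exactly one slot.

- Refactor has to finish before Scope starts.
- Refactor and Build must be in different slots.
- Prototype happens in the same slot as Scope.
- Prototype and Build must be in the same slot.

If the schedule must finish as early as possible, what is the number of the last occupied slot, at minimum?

The precedence chain requires at least 2 distinct slots.
2 works (last occupied slot: 2): for example Scope in 2; Prototype in 2; Refactor in 1; Build in 2.

2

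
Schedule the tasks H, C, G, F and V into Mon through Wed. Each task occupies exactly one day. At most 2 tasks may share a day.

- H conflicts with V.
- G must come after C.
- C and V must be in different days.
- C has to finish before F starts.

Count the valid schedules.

Splitting on H: it can be Mon (6), Tue (3), Wed (2). Listing each branch's schedules as (C, G, F, V):
H=Mon: (Mon,Tue,Tue,Wed) (Mon,Tue,Wed,Tue) (Mon,Tue,Wed,Wed) (Mon,Wed,Tue,Tue) (Mon,Wed,Tue,Wed) (Mon,Wed,Wed,Tue) — 6.
H=Tue: (Mon,Tue,Wed,Wed) (Mon,Wed,Tue,Wed) (Tue,Wed,Wed,Mon) — 3.
H=Wed: (Mon,Tue,Wed,Tue) (Mon,Wed,Tue,Tue) — 2.
Summing: 6 + 3 + 2 = 11.

11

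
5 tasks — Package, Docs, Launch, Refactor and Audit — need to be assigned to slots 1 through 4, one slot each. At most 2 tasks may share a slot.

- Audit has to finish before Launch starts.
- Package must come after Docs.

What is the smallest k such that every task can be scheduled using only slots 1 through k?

The precedence chain requires at least 2 distinct slots.
With at most 2 per slot and 5 tasks, at least 3 slots are needed.
3 works (last occupied slot: 3): for example Docs in 1, Launch in 2, Package in 2, Refactor in 3, Audit in 1.

3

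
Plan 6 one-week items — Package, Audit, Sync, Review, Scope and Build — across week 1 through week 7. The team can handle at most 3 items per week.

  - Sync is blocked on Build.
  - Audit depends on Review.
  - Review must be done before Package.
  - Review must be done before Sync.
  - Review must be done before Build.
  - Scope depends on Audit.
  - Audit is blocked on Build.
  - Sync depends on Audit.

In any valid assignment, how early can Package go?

week 2

Precedence pushes Package to at least week 2.
Package at week 2 is achievable: Sync=week 4; Package=week 2; Build=week 2; Review=week 1; Audit=week 3; Scope=week 4.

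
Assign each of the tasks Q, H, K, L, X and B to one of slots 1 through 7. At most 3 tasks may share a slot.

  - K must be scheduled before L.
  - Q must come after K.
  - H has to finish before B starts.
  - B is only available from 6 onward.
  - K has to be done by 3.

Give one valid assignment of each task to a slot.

Q=2, H=1, K=1, X=1, B=6, L=2

Checking: H(1) before B(6); K(1) before Q(2); K(1) before L(2); B=6 in [6,7]; K=1 in [1,3]; max 3 per slot (cap 3).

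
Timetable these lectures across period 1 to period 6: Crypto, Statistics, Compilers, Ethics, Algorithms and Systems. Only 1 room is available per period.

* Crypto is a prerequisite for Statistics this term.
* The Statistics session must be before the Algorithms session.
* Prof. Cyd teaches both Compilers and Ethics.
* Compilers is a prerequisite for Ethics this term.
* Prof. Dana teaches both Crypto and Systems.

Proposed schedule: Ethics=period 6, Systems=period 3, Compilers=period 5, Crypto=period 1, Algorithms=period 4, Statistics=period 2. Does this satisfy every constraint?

Valid

Only 1 room is available per period — holds.
Crypto is a prerequisite for Statistics this term — holds.
Prof. Dana teaches both Crypto and Systems — holds.
Prof. Cyd teaches both Compilers and Ethics — holds.
The Statistics session must be before the Algorithms session — holds.
Compilers is a prerequisite for Ethics this term — holds.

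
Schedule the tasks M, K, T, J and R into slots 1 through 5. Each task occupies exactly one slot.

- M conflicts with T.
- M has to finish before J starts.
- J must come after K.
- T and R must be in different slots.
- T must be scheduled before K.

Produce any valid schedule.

T in 1, K in 2, R in 2, M in 2, J in 3

Checking: K(2) before J(3); M(2) before J(3); T(1) before K(2); T(1) != R(2); M(2) != T(1).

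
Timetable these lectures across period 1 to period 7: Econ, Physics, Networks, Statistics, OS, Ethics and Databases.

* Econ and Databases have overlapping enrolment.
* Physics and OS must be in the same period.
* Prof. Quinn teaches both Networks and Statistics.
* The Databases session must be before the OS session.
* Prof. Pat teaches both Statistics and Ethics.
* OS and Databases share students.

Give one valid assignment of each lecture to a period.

Databases -> period 1; Ethics -> period 1; Networks -> period 1; Econ -> period 2; Statistics -> period 2; OS -> period 2; Physics -> period 2

Checking: Databases(period 1) before OS(period 2); Statistics(period 2) != Ethics(period 1); OS(period 2) != Databases(period 1); Econ(period 2) != Databases(period 1); Networks(period 1) != Statistics(period 2); Physics = OS = period 2.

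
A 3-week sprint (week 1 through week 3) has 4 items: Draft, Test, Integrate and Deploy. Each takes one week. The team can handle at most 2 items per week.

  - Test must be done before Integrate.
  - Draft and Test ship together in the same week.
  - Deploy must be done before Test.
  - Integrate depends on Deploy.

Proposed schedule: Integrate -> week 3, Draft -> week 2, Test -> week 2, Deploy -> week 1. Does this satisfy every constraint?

Test must be done before Integrate — holds.
Deploy must be done before Test — holds.
Integrate depends on Deploy — holds.
Draft and Test ship together in the same week — holds.
The team can handle at most 2 items per week — holds.

Valid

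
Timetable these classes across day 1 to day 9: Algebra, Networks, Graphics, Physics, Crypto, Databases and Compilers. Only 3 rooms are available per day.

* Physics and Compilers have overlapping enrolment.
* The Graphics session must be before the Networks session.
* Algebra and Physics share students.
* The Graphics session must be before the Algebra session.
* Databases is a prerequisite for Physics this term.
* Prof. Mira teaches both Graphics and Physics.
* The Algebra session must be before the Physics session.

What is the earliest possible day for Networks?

day 2

Precedence pushes Networks to at least day 2.
Networks at day 2 is achievable: Graphics -> day 1, Compilers -> day 2, Physics -> day 3, Crypto -> day 1, Databases -> day 1, Networks -> day 2, Algebra -> day 2.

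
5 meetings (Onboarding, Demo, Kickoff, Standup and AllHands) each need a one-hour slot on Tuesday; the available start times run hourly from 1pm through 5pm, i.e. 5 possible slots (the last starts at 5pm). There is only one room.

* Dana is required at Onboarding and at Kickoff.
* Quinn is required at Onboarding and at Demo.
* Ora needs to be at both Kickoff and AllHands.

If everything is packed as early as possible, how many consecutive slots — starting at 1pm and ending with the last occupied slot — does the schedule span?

With at most 1 per slot and 5 meetings, at least 5 slots are needed.
5 works (last occupied slot: 5pm): for example Standup=4pm, Kickoff=3pm, Onboarding=1pm, Demo=2pm, AllHands=5pm.

5 slots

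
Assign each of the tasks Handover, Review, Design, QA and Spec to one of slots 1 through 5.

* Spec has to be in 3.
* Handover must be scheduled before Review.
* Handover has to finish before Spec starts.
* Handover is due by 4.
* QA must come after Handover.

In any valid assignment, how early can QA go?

2

Precedence pushes QA to at least 2.
QA at 2 is achievable: Handover in 1, QA in 2, Review in 2, Spec in 3, Design in 1.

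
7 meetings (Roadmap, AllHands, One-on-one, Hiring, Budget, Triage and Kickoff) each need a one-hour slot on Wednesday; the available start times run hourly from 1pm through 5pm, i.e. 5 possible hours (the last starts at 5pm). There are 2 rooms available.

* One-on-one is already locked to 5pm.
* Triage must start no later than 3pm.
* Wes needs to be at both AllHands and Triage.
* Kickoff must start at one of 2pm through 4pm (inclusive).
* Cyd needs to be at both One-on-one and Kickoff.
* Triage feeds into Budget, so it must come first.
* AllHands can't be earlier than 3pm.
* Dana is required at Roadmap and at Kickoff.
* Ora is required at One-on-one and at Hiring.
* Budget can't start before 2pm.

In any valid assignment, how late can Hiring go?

4pm

Hiring at 4pm is achievable: Triage=1pm; Roadmap=1pm; AllHands=3pm; Hiring=4pm; Budget=2pm; One-on-one=5pm; Kickoff=2pm.
Nothing later works — the conflict and capacity constraints rule out every hour after 4pm.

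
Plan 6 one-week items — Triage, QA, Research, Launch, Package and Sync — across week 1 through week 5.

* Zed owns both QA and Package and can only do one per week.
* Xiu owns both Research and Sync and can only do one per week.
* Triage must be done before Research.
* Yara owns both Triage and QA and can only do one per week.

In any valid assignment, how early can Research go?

week 2

Precedence pushes Research to at least week 2.
Research at week 2 is achievable: Research=week 2, Sync=week 1, Package=week 1, Triage=week 1, Launch=week 1, QA=week 2.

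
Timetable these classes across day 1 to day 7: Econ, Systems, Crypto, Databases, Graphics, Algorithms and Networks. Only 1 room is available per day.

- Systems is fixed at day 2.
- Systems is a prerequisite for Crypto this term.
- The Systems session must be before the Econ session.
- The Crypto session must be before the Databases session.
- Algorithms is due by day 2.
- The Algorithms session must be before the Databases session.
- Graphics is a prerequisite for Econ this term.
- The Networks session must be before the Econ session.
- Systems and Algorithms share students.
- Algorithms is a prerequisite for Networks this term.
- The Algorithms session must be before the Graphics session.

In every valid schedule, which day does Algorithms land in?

day 1

Algorithms's window is day 1–day 2.
Systems is fixed at day 2, and Algorithms can't share a day with Systems.
So Algorithms must be day 1.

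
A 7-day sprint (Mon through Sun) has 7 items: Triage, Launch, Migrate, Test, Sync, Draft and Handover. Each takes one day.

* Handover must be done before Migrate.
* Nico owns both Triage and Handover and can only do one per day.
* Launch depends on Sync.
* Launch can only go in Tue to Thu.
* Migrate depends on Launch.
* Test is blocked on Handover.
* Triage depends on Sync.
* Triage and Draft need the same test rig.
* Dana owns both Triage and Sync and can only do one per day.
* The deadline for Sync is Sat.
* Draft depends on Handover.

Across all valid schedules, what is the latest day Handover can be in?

Sat

Downstream work caps Handover at Sat.
Handover at Sat is achievable: Test=Sun; Sync=Mon; Draft=Sun; Launch=Tue; Handover=Sat; Triage=Tue; Migrate=Sun.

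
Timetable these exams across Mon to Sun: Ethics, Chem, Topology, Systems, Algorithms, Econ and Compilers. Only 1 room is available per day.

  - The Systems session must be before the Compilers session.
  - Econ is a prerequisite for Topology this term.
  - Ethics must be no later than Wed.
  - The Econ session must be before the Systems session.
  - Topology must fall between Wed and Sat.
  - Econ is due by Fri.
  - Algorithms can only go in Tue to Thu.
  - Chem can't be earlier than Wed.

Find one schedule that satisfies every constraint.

Algorithms=Tue, Systems=Sat, Econ=Wed, Topology=Thu, Compilers=Sun, Chem=Fri, Ethics=Mon

Checking: Econ(Wed) before Topology(Thu); Econ(Wed) before Systems(Sat); Systems(Sat) before Compilers(Sun); Ethics=Mon in [Mon,Wed]; Topology=Thu in [Wed,Sat]; Econ=Wed in [Mon,Fri]; Chem=Fri in [Wed,Sun]; Algorithms=Tue in [Tue,Thu]; max 1 per day (cap 1).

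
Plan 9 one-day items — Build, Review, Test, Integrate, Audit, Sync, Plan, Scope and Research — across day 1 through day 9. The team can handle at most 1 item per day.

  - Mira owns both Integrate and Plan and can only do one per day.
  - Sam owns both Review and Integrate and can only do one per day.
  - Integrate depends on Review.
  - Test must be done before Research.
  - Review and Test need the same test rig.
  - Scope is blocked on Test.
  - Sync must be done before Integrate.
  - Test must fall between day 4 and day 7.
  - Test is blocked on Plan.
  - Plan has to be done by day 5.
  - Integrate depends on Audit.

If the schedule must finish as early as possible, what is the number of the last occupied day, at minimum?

9

The precedence chain requires at least 3 distinct days.
With at most 1 per day and 9 work items, at least 9 days are needed.
Propagating the time windows through the other constraints, Scope can't land before day 5, so the schedule must run through at least day 5.
9 works (last occupied day: day 9): for example Integrate -> day 6, Plan -> day 1, Review -> day 2, Research -> day 8, Test -> day 4, Sync -> day 5, Scope -> day 7, Audit -> day 3, Build -> day 9.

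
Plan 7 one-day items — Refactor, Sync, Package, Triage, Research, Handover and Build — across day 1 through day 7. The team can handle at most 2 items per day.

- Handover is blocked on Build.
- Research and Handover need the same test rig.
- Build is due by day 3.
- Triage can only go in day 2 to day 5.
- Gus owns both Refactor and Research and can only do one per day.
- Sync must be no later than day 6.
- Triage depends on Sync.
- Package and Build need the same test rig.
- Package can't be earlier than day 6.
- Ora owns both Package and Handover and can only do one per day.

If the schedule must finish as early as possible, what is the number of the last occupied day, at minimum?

The precedence chain requires at least 2 distinct days.
With at most 2 per day and 7 tasks, at least 4 days are needed.
Package can't be placed before day 6, so the schedule must run through at least day 6.
6 works (last occupied day: day 6): for example Research in day 4, Handover in day 2, Sync in day 1, Refactor in day 3, Triage in day 2, Build in day 1, Package in day 6.

day 6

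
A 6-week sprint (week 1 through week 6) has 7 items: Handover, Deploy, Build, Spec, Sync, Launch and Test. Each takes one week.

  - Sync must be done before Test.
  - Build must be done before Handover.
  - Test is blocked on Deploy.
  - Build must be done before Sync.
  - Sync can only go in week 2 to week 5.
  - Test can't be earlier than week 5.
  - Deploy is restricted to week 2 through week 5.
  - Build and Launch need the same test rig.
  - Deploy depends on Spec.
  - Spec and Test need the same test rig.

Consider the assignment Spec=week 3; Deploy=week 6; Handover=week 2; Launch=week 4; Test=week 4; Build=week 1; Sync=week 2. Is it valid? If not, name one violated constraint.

No — it violates: Test is blocked on Deploy

Sync must be done before Test — holds.
Build and Launch need the same test rig — holds.
Deploy depends on Spec — holds.
Sync can only go in week 2 to week 5 — holds.
Build must be done before Sync — holds.
Deploy is restricted to week 2 through week 5 — violated.
Test is blocked on Deploy — violated.
Test can't be earlier than week 5 — violated.
Spec and Test need the same test rig — holds.
Build must be done before Handover — holds.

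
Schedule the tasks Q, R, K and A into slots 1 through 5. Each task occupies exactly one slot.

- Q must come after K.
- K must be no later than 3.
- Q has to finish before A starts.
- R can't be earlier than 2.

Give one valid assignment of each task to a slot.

A in 3; R in 2; K in 1; Q in 2

Checking: K(1) before Q(2); Q(2) before A(3); R=2 in [2,5]; K=1 in [1,3].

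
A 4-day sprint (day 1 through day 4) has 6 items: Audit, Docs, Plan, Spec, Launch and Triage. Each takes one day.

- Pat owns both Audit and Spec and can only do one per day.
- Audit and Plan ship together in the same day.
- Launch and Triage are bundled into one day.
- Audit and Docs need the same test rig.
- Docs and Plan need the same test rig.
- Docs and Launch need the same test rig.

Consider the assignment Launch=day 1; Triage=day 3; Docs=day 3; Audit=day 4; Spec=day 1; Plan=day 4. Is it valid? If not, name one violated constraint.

Audit and Docs need the same test rig — holds.
Launch and Triage are bundled into one day — violated.
Audit and Plan ship together in the same day — holds.
Pat owns both Audit and Spec and can only do one per day — holds.
Docs and Plan need the same test rig — holds.
Docs and Launch need the same test rig — holds.

No. Launch and Triage are bundled into one day is not satisfied.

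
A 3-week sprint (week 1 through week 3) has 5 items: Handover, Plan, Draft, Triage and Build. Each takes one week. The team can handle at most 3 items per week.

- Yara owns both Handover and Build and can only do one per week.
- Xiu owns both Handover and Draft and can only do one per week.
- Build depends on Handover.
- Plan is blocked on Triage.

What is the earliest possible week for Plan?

Precedence pushes Plan to at least week 2.
Plan at week 2 is achievable: Handover -> week 1; Triage -> week 1; Build -> week 2; Plan -> week 2; Draft -> week 2.

week 2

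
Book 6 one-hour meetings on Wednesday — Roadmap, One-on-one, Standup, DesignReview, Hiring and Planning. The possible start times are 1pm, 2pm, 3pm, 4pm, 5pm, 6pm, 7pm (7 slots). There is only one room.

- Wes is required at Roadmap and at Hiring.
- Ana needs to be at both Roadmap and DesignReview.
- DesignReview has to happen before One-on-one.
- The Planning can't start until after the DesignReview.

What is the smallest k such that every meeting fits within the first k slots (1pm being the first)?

6 slots

The precedence chain requires at least 2 distinct slots.
With at most 1 per slot and 6 meetings, at least 6 slots are needed.
6 works (last occupied slot: 6pm): for example Standup in 5pm; One-on-one in 2pm; DesignReview in 1pm; Hiring in 6pm; Roadmap in 4pm; Planning in 3pm.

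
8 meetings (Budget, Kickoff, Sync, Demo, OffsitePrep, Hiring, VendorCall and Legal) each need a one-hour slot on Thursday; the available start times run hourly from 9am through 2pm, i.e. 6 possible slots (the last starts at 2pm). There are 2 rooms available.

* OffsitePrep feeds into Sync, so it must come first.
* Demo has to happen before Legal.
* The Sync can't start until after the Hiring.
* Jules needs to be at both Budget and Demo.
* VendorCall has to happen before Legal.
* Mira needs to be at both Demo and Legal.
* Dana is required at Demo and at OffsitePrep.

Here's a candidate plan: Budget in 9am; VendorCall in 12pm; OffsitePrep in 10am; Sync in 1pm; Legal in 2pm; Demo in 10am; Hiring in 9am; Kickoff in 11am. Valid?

No. Dana is required at Demo and at OffsitePrep is not satisfied.

VendorCall has to happen before Legal — holds.
The Sync can't start until after the Hiring — holds.
There are 2 rooms available — holds.
Demo has to happen before Legal — holds.
Jules needs to be at both Budget and Demo — holds.
Dana is required at Demo and at OffsitePrep — violated.
OffsitePrep feeds into Sync, so it must come first — holds.
Mira needs to be at both Demo and Legal — holds.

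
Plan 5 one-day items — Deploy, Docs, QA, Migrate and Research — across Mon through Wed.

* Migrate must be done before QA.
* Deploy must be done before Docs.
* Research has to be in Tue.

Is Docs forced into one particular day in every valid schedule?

No

Docs can be Tue (e.g. Deploy in Mon, Docs in Tue, Research in Tue, QA in Tue, Migrate in Mon) or Wed (e.g. Docs=Wed; Deploy=Mon; Migrate=Mon; QA=Tue; Research=Tue).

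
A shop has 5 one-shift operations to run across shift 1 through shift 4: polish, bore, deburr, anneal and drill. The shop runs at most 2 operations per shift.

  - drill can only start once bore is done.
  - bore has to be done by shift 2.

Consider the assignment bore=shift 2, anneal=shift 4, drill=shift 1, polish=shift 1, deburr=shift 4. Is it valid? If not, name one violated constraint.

The shop runs at most 2 operations per shift — holds.
drill can only start once bore is done — violated.
bore has to be done by shift 2 — holds.

No — it violates: drill can only start once bore is done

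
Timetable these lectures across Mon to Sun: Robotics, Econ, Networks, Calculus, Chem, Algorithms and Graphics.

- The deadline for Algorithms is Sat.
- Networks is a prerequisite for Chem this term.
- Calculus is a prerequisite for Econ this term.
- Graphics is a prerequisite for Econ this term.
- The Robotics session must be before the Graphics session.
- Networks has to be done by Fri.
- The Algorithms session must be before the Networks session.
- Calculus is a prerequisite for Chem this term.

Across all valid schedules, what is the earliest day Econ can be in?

Precedence pushes Econ to at least Wed.
Econ at Wed is achievable: Chem in Wed; Robotics in Mon; Networks in Tue; Calculus in Mon; Algorithms in Mon; Econ in Wed; Graphics in Tue.

Wed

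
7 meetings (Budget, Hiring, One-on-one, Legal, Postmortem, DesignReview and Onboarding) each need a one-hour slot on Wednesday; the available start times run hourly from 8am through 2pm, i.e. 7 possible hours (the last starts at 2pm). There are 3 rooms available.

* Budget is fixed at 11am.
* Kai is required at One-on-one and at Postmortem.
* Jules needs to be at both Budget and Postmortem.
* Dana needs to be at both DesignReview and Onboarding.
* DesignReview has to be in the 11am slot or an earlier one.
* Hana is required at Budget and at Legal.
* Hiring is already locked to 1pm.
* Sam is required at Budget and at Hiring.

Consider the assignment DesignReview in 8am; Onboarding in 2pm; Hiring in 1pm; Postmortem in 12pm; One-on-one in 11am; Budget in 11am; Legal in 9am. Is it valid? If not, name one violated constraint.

Dana needs to be at both DesignReview and Onboarding — holds.
Budget is fixed at 11am — holds.
DesignReview has to be in the 11am slot or an earlier one — holds.
Hiring is already locked to 1pm — holds.
Kai is required at One-on-one and at Postmortem — holds.
There are 3 rooms available — holds.
Hana is required at Budget and at Legal — holds.
Jules needs to be at both Budget and Postmortem — holds.
Sam is required at Budget and at Hiring — holds.

Yes, all constraints hold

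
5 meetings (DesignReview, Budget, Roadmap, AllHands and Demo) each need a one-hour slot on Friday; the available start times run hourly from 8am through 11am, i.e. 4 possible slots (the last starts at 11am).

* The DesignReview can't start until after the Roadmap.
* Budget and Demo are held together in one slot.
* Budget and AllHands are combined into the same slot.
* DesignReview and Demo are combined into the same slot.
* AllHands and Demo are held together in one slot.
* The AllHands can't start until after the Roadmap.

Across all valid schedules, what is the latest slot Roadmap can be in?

10am

Downstream work caps Roadmap at 10am.
Roadmap at 10am is achievable: Demo in 11am, Budget in 11am, DesignReview in 11am, AllHands in 11am, Roadmap in 10am.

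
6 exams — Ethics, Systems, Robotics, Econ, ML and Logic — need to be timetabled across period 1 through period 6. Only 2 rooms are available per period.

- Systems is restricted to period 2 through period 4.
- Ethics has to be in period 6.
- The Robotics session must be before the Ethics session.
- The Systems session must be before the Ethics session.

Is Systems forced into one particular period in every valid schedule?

Systems can be period 2 (e.g. Econ=period 1; Systems=period 2; Logic=period 3; Ethics=period 6; Robotics=period 1; ML=period 2) or period 3 (e.g. Logic in period 2, ML in period 2, Robotics in period 1, Systems in period 3, Econ in period 1, Ethics in period 6).

No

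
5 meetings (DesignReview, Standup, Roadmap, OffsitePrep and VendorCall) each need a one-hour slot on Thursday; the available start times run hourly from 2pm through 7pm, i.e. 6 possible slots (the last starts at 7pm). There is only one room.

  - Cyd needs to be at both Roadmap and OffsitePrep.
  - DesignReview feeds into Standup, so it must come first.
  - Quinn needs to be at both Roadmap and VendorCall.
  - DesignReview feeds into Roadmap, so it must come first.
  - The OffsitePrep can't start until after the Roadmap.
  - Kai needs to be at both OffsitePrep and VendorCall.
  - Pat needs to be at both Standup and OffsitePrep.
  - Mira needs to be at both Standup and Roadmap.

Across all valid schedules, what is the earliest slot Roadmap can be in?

3pm

Precedence pushes Roadmap to at least 3pm; downstream work caps Roadmap at 6pm.
Roadmap at 3pm is achievable: DesignReview -> 2pm, OffsitePrep -> 5pm, VendorCall -> 6pm, Roadmap -> 3pm, Standup -> 4pm.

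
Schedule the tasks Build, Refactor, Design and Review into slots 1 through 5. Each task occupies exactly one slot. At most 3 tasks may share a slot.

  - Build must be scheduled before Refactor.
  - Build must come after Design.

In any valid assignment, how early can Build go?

2

Precedence pushes Build to at least 2; downstream work caps Build at 4.
Build at 2 is achievable: Build in 2; Review in 1; Refactor in 3; Design in 1.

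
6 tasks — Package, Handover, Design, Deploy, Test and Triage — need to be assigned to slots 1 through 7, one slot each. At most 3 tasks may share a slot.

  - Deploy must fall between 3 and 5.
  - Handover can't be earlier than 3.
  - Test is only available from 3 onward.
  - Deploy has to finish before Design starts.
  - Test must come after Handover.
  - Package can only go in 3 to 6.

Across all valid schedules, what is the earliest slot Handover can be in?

3

Handover is available from 3; downstream work caps Handover at 6.
Handover at 3 is achievable: Test -> 4, Package -> 3, Triage -> 1, Design -> 4, Handover -> 3, Deploy -> 3.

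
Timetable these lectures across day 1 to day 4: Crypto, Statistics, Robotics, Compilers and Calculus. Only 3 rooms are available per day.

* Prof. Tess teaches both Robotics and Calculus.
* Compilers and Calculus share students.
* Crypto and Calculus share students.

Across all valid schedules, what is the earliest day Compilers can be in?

Compilers at day 1 is achievable: Compilers -> day 1; Statistics -> day 1; Robotics -> day 2; Calculus -> day 3; Crypto -> day 1.

day 1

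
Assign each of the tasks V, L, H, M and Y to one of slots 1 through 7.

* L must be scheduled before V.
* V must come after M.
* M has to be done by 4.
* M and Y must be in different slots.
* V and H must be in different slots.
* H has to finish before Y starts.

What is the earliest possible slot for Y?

2

Precedence pushes Y to at least 2.
Y at 2 is achievable: V=2; M=1; H=1; L=1; Y=2.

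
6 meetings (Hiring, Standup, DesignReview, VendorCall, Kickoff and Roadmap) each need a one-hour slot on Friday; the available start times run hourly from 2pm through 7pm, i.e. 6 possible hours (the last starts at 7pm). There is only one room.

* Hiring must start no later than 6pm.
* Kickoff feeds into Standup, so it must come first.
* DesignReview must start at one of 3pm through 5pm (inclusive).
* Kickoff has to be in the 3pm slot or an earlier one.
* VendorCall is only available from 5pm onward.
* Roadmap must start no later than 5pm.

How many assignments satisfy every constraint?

31

Splitting on Hiring: it can be 2pm (4), 3pm (4), 4pm (6), 5pm (6), 6pm (11). Listing each branch's schedules as (Standup, DesignReview, VendorCall, Kickoff, Roadmap):
Hiring=2pm: (6pm,4pm,7pm,3pm,5pm) (6pm,5pm,7pm,3pm,4pm) (7pm,4pm,6pm,3pm,5pm) (7pm,5pm,6pm,3pm,4pm) — 4.
Hiring=3pm: (6pm,4pm,7pm,2pm,5pm) (6pm,5pm,7pm,2pm,4pm) (7pm,4pm,6pm,2pm,5pm) (7pm,5pm,6pm,2pm,4pm) — 4.
Hiring=4pm: (6pm,3pm,7pm,2pm,5pm) (6pm,5pm,7pm,2pm,3pm) (6pm,5pm,7pm,3pm,2pm) (7pm,3pm,6pm,2pm,5pm) (7pm,5pm,6pm,2pm,3pm) (7pm,5pm,6pm,3pm,2pm) — 6.
Hiring=5pm: (6pm,3pm,7pm,2pm,4pm) (6pm,4pm,7pm,2pm,3pm) (6pm,4pm,7pm,3pm,2pm) (7pm,3pm,6pm,2pm,4pm) (7pm,4pm,6pm,2pm,3pm) (7pm,4pm,6pm,3pm,2pm) — 6.
Hiring=6pm: (3pm,4pm,7pm,2pm,5pm) (3pm,5pm,7pm,2pm,4pm) (4pm,3pm,7pm,2pm,5pm) (4pm,5pm,7pm,2pm,3pm) (4pm,5pm,7pm,3pm,2pm) (5pm,3pm,7pm,2pm,4pm) (5pm,4pm,7pm,2pm,3pm) (5pm,4pm,7pm,3pm,2pm) (7pm,3pm,5pm,2pm,4pm) (7pm,4pm,5pm,2pm,3pm) (7pm,4pm,5pm,3pm,2pm) — 11.
Summing: 4 + 4 + 6 + 6 + 11 = 31.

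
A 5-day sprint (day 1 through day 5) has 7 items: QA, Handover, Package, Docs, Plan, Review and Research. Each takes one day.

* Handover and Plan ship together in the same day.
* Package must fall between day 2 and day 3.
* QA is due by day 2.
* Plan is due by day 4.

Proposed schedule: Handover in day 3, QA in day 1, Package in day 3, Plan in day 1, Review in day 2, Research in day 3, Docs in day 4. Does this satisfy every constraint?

Plan is due by day 4 — holds.
Package must fall between day 2 and day 3 — holds.
QA is due by day 2 — holds.
Handover and Plan ship together in the same day — violated.

Invalid. Handover and Plan ship together in the same day.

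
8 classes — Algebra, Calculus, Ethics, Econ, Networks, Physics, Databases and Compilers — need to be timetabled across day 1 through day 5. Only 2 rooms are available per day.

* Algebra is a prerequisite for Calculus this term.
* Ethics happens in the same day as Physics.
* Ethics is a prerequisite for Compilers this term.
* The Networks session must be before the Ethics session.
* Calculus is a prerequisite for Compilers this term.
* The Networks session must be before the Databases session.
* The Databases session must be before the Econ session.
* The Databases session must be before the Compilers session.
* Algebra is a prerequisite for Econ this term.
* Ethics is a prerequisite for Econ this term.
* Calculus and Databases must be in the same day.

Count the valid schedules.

19

Splitting on Algebra: it can be day 1 (14), day 2 (4), day 3 (1). Listing each branch's schedules as (Calculus, Ethics, Econ, Networks, Physics, Databases, Compilers) by day number:
Algebra=day 1: (2,3,4,1,3,2,4) (2,3,4,1,3,2,5) (2,3,5,1,3,2,4) (2,3,5,1,3,2,5) (2,4,5,1,4,2,5) (3,2,4,1,2,3,4) (3,2,4,1,2,3,5) (3,2,5,1,2,3,4) (3,2,5,1,2,3,5) (3,4,5,1,4,3,5) (3,4,5,2,4,3,5) (4,2,5,1,2,4,5) (4,3,5,1,3,4,5) (4,3,5,2,3,4,5) — 14.
Algebra=day 2: (3,4,5,1,4,3,5) (3,4,5,2,4,3,5) (4,3,5,1,3,4,5) (4,3,5,2,3,4,5) — 4.
Algebra=day 3: (4,2,5,1,2,4,5) — 1.
Summing: 14 + 4 + 1 = 19.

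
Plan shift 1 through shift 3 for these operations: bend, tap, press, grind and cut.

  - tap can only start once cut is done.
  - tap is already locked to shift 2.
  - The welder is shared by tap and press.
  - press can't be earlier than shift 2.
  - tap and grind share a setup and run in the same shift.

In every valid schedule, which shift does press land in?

shift 3

press's window is shift 2–shift 3.
tap is fixed at shift 2, and press can't share a shift with tap.
So press must be shift 3.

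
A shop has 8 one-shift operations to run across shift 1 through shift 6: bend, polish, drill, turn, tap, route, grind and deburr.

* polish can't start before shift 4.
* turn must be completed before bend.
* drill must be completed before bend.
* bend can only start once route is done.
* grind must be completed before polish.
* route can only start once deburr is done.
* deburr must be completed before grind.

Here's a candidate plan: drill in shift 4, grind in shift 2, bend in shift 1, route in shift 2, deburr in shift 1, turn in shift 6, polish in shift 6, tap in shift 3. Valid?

drill must be completed before bend — violated.
bend can only start once route is done — violated.
deburr must be completed before grind — holds.
polish can't start before shift 4 — holds.
route can only start once deburr is done — holds.
grind must be completed before polish — holds.
turn must be completed before bend — violated.

No — it violates: turn must be completed before bend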